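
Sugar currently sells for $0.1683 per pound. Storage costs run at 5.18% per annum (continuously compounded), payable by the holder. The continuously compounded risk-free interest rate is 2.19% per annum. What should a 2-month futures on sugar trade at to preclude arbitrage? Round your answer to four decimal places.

Net carry = r + u − y = 0.0219 + 0.0518 − 0.0000 = 0.0737
F = S·e^((r+u−y)T) = 0.1683 · e^(0.0737 × 2/12) = 0.1683 · e^0.012283
= 0.1683 × 1.012359 = $0.1704 per pound

$0.1704 per pound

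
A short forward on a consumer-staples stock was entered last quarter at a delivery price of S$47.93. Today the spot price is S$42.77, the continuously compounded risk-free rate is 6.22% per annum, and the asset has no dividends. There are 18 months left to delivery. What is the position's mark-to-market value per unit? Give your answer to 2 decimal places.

S$0.89

Current fair forward for the remaining 18 months: F = S·e^(r·T), r = 0.0622
F = 42.77 · e^(0.0622 × 18/12) = 42.77 × 1.097791 = 46.9525
Value of long forward = (F − K)·e^(−rT) = (46.9525 − 47.93) · e^(−0.0622·18/12)
= -0.9775 × 0.910920 = -0.89
Short position value = −(long value) = S$0.89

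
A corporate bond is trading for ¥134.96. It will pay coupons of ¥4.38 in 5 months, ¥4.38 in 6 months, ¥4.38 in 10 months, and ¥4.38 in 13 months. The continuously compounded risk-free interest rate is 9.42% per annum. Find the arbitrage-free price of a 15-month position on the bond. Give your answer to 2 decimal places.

¥133.38

PV(coupons) I = 4.38·e^(−0.0942·5/12) + 4.38·e^(−0.0942·6/12) + 4.38·e^(−0.0942·10/12) + 4.38·e^(−0.0942·13/12)
I = 4.2114 + 4.1785 + 4.0493 + 3.9551 = 16.3943
F = (S − I)·e^(rT) = (134.96 − 16.3943) · e^(0.0942·15/12)
= 118.5657 · e^0.117750 = 118.5657 × 1.124963 = ¥133.38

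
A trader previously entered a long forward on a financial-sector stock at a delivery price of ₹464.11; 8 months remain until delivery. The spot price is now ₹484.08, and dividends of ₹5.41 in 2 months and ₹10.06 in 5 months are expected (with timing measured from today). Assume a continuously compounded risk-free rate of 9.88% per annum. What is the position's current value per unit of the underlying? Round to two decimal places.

PV(remaining dividends) I = 5.41·e^(−0.0988·2/12) + 10.06·e^(−0.0988·5/12) = 14.9759
Current forward F = (S − I)·e^(rT) = (484.08 − 14.9759)·e^(0.0988·8/12) = 469.1041 × 1.068084 = 501.0426
Value (long) = (F − K)·e^(−rT) = (501.0426 − 464.11) × 0.936256 = 34.5784
Value = ₹34.58

₹34.58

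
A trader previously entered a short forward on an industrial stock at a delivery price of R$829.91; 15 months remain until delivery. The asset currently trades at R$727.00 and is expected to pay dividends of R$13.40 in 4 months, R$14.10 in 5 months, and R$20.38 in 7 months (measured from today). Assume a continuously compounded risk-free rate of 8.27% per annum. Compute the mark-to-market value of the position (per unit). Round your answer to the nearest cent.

R$67.48

PV(remaining dividends) I = 13.40·e^(−0.0827·4/12) + 14.10·e^(−0.0827·5/12) + 20.38·e^(−0.0827·7/12) = 46.0782
Current forward F = (S − I)·e^(rT) = (727.00 − 46.0782)·e^(0.0827·15/12) = 680.9218 × 1.108907 = 755.0790
Value (long) = (F − K)·e^(−rT) = (755.0790 − 829.91) × 0.901789 = -67.4818
Short position value = −(long value) = R$67.48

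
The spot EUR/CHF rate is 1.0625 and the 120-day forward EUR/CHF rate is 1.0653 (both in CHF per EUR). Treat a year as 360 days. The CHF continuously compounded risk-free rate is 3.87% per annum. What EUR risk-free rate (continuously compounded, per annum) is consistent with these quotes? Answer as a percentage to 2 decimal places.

F = S·e^((r_CHF − r_EUR)T) ⇒ r_EUR = r_CHF − ln(F/S)/T
ln(1.0653/1.0625) = 0.002632; /(120/360) = 0.007896
r_EUR = 0.0387 − 0.007896 = 0.030804
r_EUR = 3.08%

3.08%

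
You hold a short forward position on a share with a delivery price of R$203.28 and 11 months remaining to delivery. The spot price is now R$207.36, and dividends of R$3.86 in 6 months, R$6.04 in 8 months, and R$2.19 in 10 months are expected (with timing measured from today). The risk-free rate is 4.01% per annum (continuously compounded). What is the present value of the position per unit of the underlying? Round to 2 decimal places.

PV(remaining dividends) I = 3.86·e^(−0.0401·6/12) + 6.04·e^(−0.0401·8/12) + 2.19·e^(−0.0401·10/12) = 11.7821
Current forward F = (S − I)·e^(rT) = (207.36 − 11.7821)·e^(0.0401·11/12) = 195.5779 × 1.037442 = 202.9007
Value (long) = (F − K)·e^(−rT) = (202.9007 − 203.28) × 0.963909 = -0.3656
Short position value = −(long value) = R$0.37

R$0.37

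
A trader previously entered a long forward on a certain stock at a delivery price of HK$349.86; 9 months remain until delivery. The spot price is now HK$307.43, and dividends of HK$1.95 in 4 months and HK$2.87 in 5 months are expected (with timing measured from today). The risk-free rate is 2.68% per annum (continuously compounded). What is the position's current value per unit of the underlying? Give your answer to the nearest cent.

PV(remaining dividends) I = 1.95·e^(−0.0268·4/12) + 2.87·e^(−0.0268·5/12) = 4.7708
Current forward F = (S − I)·e^(rT) = (307.43 − 4.7708)·e^(0.0268·9/12) = 302.6592 × 1.020303 = 308.8041
Value (long) = (F − K)·e^(−rT) = (308.8041 − 349.86) × 0.980101 = -40.2389
Value = -HK$40.24

-HK$40.24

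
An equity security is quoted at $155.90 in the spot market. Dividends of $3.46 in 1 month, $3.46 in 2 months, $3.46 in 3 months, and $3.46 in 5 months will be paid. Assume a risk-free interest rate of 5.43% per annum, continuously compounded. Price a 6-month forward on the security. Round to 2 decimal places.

$146.15

PV(dividends) I = 3.46·e^(−0.0543·1/12) + 3.46·e^(−0.0543·2/12) + 3.46·e^(−0.0543·3/12) + 3.46·e^(−0.0543·5/12)
I = 3.4444 + 3.4288 + 3.4133 + 3.3826 = 13.6691
F = (S − I)·e^(rT) = (155.90 − 13.6691) · e^(0.0543·6/12)
= 142.2309 · e^0.027150 = 142.2309 × 1.027522 = $146.15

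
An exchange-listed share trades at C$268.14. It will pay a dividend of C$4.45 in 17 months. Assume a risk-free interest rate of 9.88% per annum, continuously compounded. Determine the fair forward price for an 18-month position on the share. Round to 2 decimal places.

PV(dividends) I = 4.45·e^(−0.0988·17/12)
I = 3.8688
F = (S − I)·e^(rT) = (268.14 − 3.8688) · e^(0.0988·18/12)
= 264.2712 · e^0.148200 = 264.2712 × 1.159745 = C$306.49

C$306.49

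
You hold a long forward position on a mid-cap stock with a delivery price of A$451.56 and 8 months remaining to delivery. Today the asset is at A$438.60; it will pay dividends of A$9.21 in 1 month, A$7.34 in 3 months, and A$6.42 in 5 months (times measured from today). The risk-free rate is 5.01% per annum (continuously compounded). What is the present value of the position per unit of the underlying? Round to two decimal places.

PV(remaining dividends) I = 9.21·e^(−0.0501·1/12) + 7.34·e^(−0.0501·3/12) + 6.42·e^(−0.0501·5/12) = 22.7076
Current forward F = (S − I)·e^(rT) = (438.60 − 22.7076)·e^(0.0501·8/12) = 415.8924 × 1.033964 = 430.0178
Value (long) = (F − K)·e^(−rT) = (430.0178 − 451.56) × 0.967152 = -20.8346
Value = -A$20.83

-A$20.83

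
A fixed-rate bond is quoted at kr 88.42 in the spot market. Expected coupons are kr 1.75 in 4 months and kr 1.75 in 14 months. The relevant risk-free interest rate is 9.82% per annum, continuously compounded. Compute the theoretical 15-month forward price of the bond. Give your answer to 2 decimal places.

PV(coupons) I = 1.75·e^(−0.0982·4/12) + 1.75·e^(−0.0982·14/12)
I = 1.6936 + 1.5606 = 3.2542
F = (S − I)·e^(rT) = (88.42 − 3.2542) · e^(0.0982·15/12)
= 85.1658 · e^0.122750 = 85.1658 × 1.130602 = kr 96.29

kr 96.29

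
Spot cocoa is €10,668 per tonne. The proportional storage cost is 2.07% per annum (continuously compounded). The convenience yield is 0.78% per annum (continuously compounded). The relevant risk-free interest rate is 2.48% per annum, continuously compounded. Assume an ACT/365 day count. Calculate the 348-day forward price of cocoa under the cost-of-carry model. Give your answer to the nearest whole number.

€11,058 per tonne

Net carry = r + u − y = 0.0248 + 0.0207 − 0.0078 = 0.0377
F = S·e^((r+u−y)T) = 10668 · e^(0.0377 × 348/365) = 10668 · e^0.035944
= 10668 × 1.036598 = €11,058 per tonne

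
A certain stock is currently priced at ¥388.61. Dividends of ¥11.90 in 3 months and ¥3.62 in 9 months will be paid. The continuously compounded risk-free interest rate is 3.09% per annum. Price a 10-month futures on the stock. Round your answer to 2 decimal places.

PV(dividends) I = 11.90·e^(−0.0309·3/12) + 3.62·e^(−0.0309·9/12)
I = 11.8084 + 3.5371 = 15.3455
F = (S − I)·e^(rT) = (388.61 − 15.3455) · e^(0.0309·10/12)
= 373.2645 · e^0.025750 = 373.2645 × 1.026084 = ¥383.00

¥383.00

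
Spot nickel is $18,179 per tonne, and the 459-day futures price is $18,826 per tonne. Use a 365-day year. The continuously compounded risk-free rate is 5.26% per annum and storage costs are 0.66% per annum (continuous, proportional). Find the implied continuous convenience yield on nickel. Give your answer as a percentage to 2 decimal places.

F = S·e^((r+u−y)T) ⇒ (r+u−y) = ln(F/S)/T
ln(18826/18179) = 0.034972; /T ⇒ 0.027810
y = r + u − ln(F/S)/T = 0.0526 + 0.0066 − 0.027810 = 0.031390
y = 3.14%

3.14%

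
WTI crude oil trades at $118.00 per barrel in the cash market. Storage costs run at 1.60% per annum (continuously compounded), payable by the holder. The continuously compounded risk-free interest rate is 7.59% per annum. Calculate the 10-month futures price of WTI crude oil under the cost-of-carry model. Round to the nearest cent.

$127.39 per barrel

Net carry = r + u − y = 0.0759 + 0.0160 − 0.0000 = 0.0919
F = S·e^((r+u−y)T) = 118.00 · e^(0.0919 × 10/12) = 118.00 · e^0.076583
= 118.00 × 1.079592 = $127.39 per barrel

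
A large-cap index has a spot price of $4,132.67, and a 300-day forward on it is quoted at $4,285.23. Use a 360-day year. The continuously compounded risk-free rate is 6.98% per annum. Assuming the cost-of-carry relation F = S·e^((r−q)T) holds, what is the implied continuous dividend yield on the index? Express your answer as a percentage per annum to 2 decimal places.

2.63%

From F = S·e^((r−q)T): (r − q) = ln(F/S)/T
ln(4285.23/4132.67) = ln(1.036916) = 0.036251
(r − q) = 0.036251 / (300/360) = 0.043501
q = r − ln(F/S)/T = 0.0698 − 0.043501 = 0.026299
q = 2.63%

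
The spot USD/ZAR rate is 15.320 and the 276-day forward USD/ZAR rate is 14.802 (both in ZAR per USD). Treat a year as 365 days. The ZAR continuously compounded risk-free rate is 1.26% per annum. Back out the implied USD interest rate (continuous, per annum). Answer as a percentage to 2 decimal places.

5.81%

F = S·e^((r_ZAR − r_USD)T) ⇒ r_USD = r_ZAR − ln(F/S)/T
ln(14.802/15.320) = -0.034397; /(276/365) = -0.045489
r_USD = 0.0126 + 0.045489 = 0.058089
r_USD = 5.81%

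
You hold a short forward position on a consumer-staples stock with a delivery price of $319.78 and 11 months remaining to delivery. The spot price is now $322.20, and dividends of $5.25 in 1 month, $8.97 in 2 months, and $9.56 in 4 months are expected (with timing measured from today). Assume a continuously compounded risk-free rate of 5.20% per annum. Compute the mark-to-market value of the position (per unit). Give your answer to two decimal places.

$6.21

PV(remaining dividends) I = 5.25·e^(−0.0520·1/12) + 8.97·e^(−0.0520·2/12) + 9.56·e^(−0.0520·4/12) = 23.5156
Current forward F = (S − I)·e^(rT) = (322.20 − 23.5156)·e^(0.0520·11/12) = 298.6844 × 1.048821 = 313.2665
Value (long) = (F − K)·e^(−rT) = (313.2665 − 319.78) × 0.953452 = -6.2103
Short position value = −(long value) = $6.21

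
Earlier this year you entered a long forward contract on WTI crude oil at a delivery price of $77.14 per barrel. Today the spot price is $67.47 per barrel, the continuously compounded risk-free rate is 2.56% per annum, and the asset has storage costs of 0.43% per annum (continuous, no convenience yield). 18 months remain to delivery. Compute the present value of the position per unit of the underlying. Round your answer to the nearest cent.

Current fair forward for the remaining 18 months: F = S·e^((r + u)·T), (r + u) = 0.0256 + 0.0043 = 0.0299
F = 67.47 · e^(0.0299 × 18/12) = 67.47 × 1.045871 = 70.5649
Value of long forward = (F − K)·e^(−rT) = (70.5649 − 77.14) · e^(−0.0256·18/12)
= -6.5751 × 0.962328 = -6.33

-$6.33 per barrel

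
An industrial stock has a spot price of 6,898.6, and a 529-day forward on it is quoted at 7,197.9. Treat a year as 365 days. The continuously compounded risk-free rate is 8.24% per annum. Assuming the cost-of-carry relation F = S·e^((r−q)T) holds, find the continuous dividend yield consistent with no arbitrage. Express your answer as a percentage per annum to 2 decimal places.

From F = S·e^((r−q)T): (r − q) = ln(F/S)/T
ln(7197.9/6898.6) = ln(1.043386) = 0.042471
(r − q) = 0.042471 / (529/365) = 0.029304
q = r − ln(F/S)/T = 0.0824 − 0.029304 = 0.053096
q = 5.31%

5.31%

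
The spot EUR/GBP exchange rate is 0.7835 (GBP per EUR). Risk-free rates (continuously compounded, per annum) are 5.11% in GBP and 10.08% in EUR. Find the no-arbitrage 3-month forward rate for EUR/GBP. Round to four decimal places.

0.7738

F = S·e^((r_GBP − r_EUR)T) = 0.7835 · e^((0.0511 − 0.1008) × 3/12)
= 0.7835 · e^-0.012425 = 0.7835 × 0.987652
F = 0.7738 GBP per EUR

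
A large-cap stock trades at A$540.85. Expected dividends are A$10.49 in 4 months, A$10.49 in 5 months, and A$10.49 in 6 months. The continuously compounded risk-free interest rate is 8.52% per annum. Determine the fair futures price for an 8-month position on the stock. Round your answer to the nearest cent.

A$540.31

PV(dividends) I = 10.49·e^(−0.0852·4/12) + 10.49·e^(−0.0852·5/12) + 10.49·e^(−0.0852·6/12)
I = 10.1963 + 10.1241 + 10.0525 = 30.3729
F = (S − I)·e^(rT) = (540.85 − 30.3729) · e^(0.0852·8/12)
= 510.4771 · e^0.056800 = 510.4771 × 1.058444 = A$540.31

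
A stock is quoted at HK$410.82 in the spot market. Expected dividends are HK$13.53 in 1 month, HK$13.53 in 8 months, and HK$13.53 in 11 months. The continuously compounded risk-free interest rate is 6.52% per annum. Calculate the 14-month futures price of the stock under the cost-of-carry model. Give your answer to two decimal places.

PV(dividends) I = 13.53·e^(−0.0652·1/12) + 13.53·e^(−0.0652·8/12) + 13.53·e^(−0.0652·11/12)
I = 13.4567 + 12.9545 + 12.7450 = 39.1562
F = (S − I)·e^(rT) = (410.82 − 39.1562) · e^(0.0652·14/12)
= 371.6638 · e^0.076067 = 371.6638 × 1.079035 = HK$401.04

HK$401.04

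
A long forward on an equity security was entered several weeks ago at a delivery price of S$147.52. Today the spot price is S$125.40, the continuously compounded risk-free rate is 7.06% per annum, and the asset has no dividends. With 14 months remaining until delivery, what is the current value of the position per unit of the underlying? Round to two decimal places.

Current fair forward for the remaining 14 months: F = S·e^(r·T), r = 0.0706
F = 125.40 · e^(0.0706 × 14/12) = 125.40 × 1.085854 = 136.1661
Value of long forward = (F − K)·e^(−rT) = (136.1661 − 147.52) · e^(−0.0706·14/12)
= -11.3539 × 0.920934 = -10.46

-S$10.46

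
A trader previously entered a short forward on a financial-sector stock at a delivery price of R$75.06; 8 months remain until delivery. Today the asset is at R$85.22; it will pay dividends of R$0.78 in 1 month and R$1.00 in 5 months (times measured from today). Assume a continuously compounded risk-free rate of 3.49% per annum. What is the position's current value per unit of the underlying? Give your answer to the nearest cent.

-R$10.12

PV(remaining dividends) I = 0.78·e^(−0.0349·1/12) + 1.00·e^(−0.0349·5/12) = 1.7633
Current forward F = (S − I)·e^(rT) = (85.22 − 1.7633)·e^(0.0349·8/12) = 83.4567 × 1.023539 = 85.4212
Value (long) = (F − K)·e^(−rT) = (85.4212 − 75.06) × 0.977002 = 10.1229
Short position value = −(long value) = -R$10.12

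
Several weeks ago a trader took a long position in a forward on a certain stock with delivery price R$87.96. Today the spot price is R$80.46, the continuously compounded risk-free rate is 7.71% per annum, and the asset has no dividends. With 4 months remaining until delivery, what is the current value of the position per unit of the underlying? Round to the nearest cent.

-R$5.27

Current fair forward for the remaining 4 months: F = S·e^(r·T), r = 0.0771
F = 80.46 · e^(0.0771 × 4/12) = 80.46 × 1.026033 = 82.5546
Value of long forward = (F − K)·e^(−rT) = (82.5546 − 87.96) · e^(−0.0771·4/12)
= -5.4054 × 0.974627 = -5.27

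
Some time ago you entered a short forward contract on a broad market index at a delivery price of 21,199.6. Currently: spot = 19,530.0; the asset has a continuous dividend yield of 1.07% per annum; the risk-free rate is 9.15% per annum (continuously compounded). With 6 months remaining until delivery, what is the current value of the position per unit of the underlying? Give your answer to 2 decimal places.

825.78

Current fair forward for the remaining 6 months: F = S·e^((r − q)·T), (r − q) = 0.0915 − 0.0107 = 0.0808
F = 19530.0 · e^(0.0808 × 6/12) = 19530.0 × 1.04122718 = 20335.1668
Value of long forward = (F − K)·e^(−rT) = (20335.1668 − 21199.6) · e^(−0.0915·6/12)
= -864.4332 × 0.95528075 = -825.78
Short position value = −(long value) = 825.78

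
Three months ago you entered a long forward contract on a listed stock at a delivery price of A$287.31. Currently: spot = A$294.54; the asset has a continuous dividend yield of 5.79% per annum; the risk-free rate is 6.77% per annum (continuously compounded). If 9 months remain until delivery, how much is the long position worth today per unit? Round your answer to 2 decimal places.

A$8.94

Current fair forward for the remaining 9 months: F = S·e^((r − q)·T), (r − q) = 0.0677 − 0.0579 = 0.0098
F = 294.54 · e^(0.0098 × 9/12) = 294.54 × 1.007377 = 296.7128
Value of long forward = (F − K)·e^(−rT) = (296.7128 − 287.31) · e^(−0.0677·9/12)
= 9.4028 × 0.950493 = 8.94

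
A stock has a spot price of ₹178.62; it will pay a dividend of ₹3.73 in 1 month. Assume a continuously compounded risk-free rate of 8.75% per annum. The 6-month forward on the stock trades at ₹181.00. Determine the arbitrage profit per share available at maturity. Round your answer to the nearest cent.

PV(dividends) I = 3.73·e^(−0.0875·1/12) = 3.7029
Fair forward F* = (S − I)·e^(rT) = (178.62 − 3.7029)·e^0.043750 = 174.9171 × 1.044721 = 182.7396
Market ₹181.00 < fair 182.7396: forward underpriced → reverse cash-and-carry (short the stock, invest proceeds at r, pay the dividends, go long the forward).
Profit at T = |F_mkt − F*| = |181.00 − 182.7396| = ₹1.74 per share

₹1.74 per share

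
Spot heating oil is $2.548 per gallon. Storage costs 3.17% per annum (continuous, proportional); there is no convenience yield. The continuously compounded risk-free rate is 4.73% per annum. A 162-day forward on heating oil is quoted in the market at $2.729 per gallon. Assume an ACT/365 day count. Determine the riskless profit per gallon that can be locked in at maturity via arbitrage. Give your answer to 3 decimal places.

$0.090 per gallon

Fair forward: F* = S·e^(carry·T), with carry = (r + u) = 0.0473 + 0.0317 = 0.0790
F* = 2.548 · e^(0.0790 × 162/365) = 2.548 · e^0.035063 = 2.548 × 1.035685 = $2.6389
Market $2.729 > fair $2.6389: forward overpriced → cash-and-carry (buy spot, short the forward).
At maturity, profit = |F_mkt − F*| = |2.729 − 2.6389| = $0.090 per gallon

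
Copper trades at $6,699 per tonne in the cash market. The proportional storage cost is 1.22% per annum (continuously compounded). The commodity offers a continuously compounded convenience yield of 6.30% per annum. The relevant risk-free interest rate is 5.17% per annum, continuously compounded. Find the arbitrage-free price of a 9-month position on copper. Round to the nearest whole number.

Net carry = r + u − y = 0.0517 + 0.0122 − 0.0630 = 0.0009
F = S·e^((r+u−y)T) = 6699 · e^(0.0009 × 9/12) = 6699 · e^0.000675
= 6699 × 1.000675 = $6,704 per tonne

$6,704 per tonne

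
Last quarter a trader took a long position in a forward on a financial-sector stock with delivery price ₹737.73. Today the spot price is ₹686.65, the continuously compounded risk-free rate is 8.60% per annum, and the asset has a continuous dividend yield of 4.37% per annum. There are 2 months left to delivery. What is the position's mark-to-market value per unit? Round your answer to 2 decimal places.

-₹45.56

Current fair forward for the remaining 2 months: F = S·e^((r − q)·T), (r − q) = 0.0860 − 0.0437 = 0.0423
F = 686.65 · e^(0.0423 × 2/12) = 686.65 × 1.007075 = 691.5080
Value of long forward = (F − K)·e^(−rT) = (691.5080 − 737.73) · e^(−0.0860·2/12)
= -46.2220 × 0.985769 = -45.56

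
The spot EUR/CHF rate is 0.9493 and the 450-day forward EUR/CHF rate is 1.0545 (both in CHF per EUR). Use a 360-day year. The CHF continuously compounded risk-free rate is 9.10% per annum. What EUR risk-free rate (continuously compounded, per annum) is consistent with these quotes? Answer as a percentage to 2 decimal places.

F = S·e^((r_CHF − r_EUR)T) ⇒ r_EUR = r_CHF − ln(F/S)/T
ln(1.0545/0.9493) = 0.105097; /(450/360) = 0.084078
r_EUR = 0.0910 − 0.084078 = 0.006922
r_EUR = 0.69%

0.69%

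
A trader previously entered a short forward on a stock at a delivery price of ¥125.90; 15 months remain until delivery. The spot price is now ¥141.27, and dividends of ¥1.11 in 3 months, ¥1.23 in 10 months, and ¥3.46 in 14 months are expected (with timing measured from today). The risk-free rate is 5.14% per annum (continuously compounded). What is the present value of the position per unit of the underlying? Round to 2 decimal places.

-¥17.67

PV(remaining dividends) I = 1.11·e^(−0.0514·3/12) + 1.23·e^(−0.0514·10/12) + 3.46·e^(−0.0514·14/12) = 5.5329
Current forward F = (S − I)·e^(rT) = (141.27 − 5.5329)·e^(0.0514·15/12) = 135.7371 × 1.066359 = 144.7445
Value (long) = (F − K)·e^(−rT) = (144.7445 − 125.90) × 0.937771 = 17.6718
Short position value = −(long value) = -¥17.67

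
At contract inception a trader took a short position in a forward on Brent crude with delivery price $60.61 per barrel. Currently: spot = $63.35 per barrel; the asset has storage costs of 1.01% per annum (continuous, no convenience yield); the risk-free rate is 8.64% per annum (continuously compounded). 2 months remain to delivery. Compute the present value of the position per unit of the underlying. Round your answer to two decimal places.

-$3.71 per barrel

Current fair forward for the remaining 2 months: F = S·e^((r + u)·T), (r + u) = 0.0864 + 0.0101 = 0.0965
F = 63.35 · e^(0.0965 × 2/12) = 63.35 × 1.016213 = 64.3771
Value of long forward = (F − K)·e^(−rT) = (64.3771 − 60.61) · e^(−0.0864·2/12)
= 3.7671 × 0.985703 = 3.71
Short position value = −(long value) = -$3.71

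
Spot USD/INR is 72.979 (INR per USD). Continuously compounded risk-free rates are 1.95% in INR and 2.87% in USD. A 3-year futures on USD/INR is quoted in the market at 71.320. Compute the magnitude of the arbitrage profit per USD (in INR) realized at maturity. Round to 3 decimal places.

0.328 per USD (in INR)

Fair futures: F* = S·e^(carry·T), with carry = (r_INR − r_USD) = 0.0195 − 0.0287 = -0.0092
F* = 72.979 · e^(-0.0092 × 3) = 72.979 · e^-0.027600 = 72.979 × 0.972777 = 70.9923
Market 71.320 > fair 70.9923: forward overpriced → cash-and-carry (buy spot, short the forward).
At maturity, profit = |F_mkt − F*| = |71.320 − 70.9923| = 0.328 per USD (in INR)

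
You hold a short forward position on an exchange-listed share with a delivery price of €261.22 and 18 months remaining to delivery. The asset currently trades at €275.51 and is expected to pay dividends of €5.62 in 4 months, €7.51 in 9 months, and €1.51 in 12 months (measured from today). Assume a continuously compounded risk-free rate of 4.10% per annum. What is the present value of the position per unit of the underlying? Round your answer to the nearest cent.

-€15.60

PV(remaining dividends) I = 5.62·e^(−0.0410·4/12) + 7.51·e^(−0.0410·9/12) + 1.51·e^(−0.0410·12/12) = 14.2756
Current forward F = (S − I)·e^(rT) = (275.51 − 14.2756)·e^(0.0410·18/12) = 261.2344 × 1.063430 = 277.8045
Value (long) = (F − K)·e^(−rT) = (277.8045 − 261.22) × 0.940353 = 15.5953
Short position value = −(long value) = -€15.60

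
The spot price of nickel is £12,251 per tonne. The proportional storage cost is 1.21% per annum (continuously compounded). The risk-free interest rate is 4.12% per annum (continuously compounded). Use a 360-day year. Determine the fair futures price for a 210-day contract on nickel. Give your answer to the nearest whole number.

£12,638 per tonne

Net carry = r + u − y = 0.0412 + 0.0121 − 0.0000 = 0.0533
F = S·e^((r+u−y)T) = 12251 · e^(0.0533 × 210/360) = 12251 · e^0.031092
= 12251 × 1.031580 = £12,638 per tonne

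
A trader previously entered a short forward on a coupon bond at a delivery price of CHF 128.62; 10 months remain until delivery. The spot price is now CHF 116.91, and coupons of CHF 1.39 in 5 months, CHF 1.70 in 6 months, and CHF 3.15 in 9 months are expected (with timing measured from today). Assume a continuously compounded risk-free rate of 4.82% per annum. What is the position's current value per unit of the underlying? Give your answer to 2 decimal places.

CHF 12.71

PV(remaining coupons) I = 1.39·e^(−0.0482·5/12) + 1.70·e^(−0.0482·6/12) + 3.15·e^(−0.0482·9/12) = 6.0600
Current forward F = (S − I)·e^(rT) = (116.91 − 6.0600)·e^(0.0482·10/12) = 110.8500 × 1.040984 = 115.3931
Value (long) = (F − K)·e^(−rT) = (115.3931 − 128.62) × 0.960629 = -12.7061
Short position value = −(long value) = CHF 12.71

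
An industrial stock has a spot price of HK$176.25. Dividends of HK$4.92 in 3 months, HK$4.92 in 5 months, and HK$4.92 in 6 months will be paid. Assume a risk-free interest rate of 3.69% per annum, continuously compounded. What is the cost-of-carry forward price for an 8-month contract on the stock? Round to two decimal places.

HK$165.73

PV(dividends) I = 4.92·e^(−0.0369·3/12) + 4.92·e^(−0.0369·5/12) + 4.92·e^(−0.0369·6/12)
I = 4.8748 + 4.8449 + 4.8301 = 14.5498
F = (S − I)·e^(rT) = (176.25 − 14.5498) · e^(0.0369·8/12)
= 161.7002 · e^0.024600 = 161.7002 × 1.024905 = HK$165.73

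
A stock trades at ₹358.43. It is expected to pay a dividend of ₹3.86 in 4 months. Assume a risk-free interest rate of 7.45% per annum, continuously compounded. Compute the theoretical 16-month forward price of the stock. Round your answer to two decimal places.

₹391.70

PV(dividends) I = 3.86·e^(−0.0745·4/12)
I = 3.7653
F = (S − I)·e^(rT) = (358.43 − 3.7653) · e^(0.0745·16/12)
= 354.6647 · e^0.099333 = 354.6647 × 1.104434 = ₹391.70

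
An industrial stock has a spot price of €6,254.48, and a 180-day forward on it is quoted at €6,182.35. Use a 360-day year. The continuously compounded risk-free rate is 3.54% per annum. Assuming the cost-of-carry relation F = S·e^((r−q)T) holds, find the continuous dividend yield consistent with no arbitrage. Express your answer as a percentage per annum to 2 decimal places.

5.86%

From F = S·e^((r−q)T): (r − q) = ln(F/S)/T
ln(6182.35/6254.48) = ln(0.988467) = -0.011600
(r − q) = -0.011600 / (180/360) = -0.023200
q = r − ln(F/S)/T = 0.0354 + 0.023200 = 0.058600
q = 5.86%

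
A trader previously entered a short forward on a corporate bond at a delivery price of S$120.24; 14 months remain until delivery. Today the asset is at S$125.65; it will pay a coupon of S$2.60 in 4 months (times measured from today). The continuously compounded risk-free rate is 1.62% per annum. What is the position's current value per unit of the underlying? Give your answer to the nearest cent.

PV(remaining coupons) I = 2.60·e^(−0.0162·4/12) = 2.5860
Current forward F = (S − I)·e^(rT) = (125.65 − 2.5860)·e^(0.0162·14/12) = 123.0640 × 1.019080 = 125.4121
Value (long) = (F − K)·e^(−rT) = (125.4121 − 120.24) × 0.981277 = 5.0753
Short position value = −(long value) = -S$5.08

-S$5.08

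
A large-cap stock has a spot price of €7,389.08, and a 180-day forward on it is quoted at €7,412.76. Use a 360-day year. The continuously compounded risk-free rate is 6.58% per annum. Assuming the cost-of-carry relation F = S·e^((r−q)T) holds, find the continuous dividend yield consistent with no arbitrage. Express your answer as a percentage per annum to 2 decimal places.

From F = S·e^((r−q)T): (r − q) = ln(F/S)/T
ln(7412.76/7389.08) = ln(1.003205) = 0.003200
(r − q) = 0.003200 / (180/360) = 0.006400
q = r − ln(F/S)/T = 0.0658 − 0.006400 = 0.059400
q = 5.94%

5.94%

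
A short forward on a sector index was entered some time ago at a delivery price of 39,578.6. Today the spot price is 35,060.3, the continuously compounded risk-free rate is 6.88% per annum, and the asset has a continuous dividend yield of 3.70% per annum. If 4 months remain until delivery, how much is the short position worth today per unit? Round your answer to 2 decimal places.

4050.71

Current fair forward for the remaining 4 months: F = S·e^((r − q)·T), (r − q) = 0.0688 − 0.0370 = 0.0318
F = 35060.3 · e^(0.0318 × 4/12) = 35060.3 × 1.01065638 = 35433.9159
Value of long forward = (F − K)·e^(−rT) = (35433.9159 − 39578.6) · e^(−0.0688·4/12)
= -4144.6841 × 0.97732764 = -4050.71
Short position value = −(long value) = 4050.71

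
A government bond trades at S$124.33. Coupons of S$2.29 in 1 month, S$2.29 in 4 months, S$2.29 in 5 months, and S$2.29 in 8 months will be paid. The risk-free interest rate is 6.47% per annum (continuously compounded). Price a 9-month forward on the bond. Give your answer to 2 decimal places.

PV(coupons) I = 2.29·e^(−0.0647·1/12) + 2.29·e^(−0.0647·4/12) + 2.29·e^(−0.0647·5/12) + 2.29·e^(−0.0647·8/12)
I = 2.2777 + 2.2411 + 2.2291 + 2.1933 = 8.9412
F = (S − I)·e^(rT) = (124.33 − 8.9412) · e^(0.0647·9/12)
= 115.3888 · e^0.048525 = 115.3888 × 1.049722 = S$121.13

S$121.13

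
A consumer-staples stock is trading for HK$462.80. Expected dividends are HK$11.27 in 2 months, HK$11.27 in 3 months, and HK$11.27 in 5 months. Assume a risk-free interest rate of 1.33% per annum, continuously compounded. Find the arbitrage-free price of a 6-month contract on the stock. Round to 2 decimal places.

PV(dividends) I = 11.27·e^(−0.0133·2/12) + 11.27·e^(−0.0133·3/12) + 11.27·e^(−0.0133·5/12)
I = 11.2450 + 11.2326 + 11.2077 = 33.6853
F = (S − I)·e^(rT) = (462.80 − 33.6853) · e^(0.0133·6/12)
= 429.1147 · e^0.006650 = 429.1147 × 1.006672 = HK$431.98

HK$431.98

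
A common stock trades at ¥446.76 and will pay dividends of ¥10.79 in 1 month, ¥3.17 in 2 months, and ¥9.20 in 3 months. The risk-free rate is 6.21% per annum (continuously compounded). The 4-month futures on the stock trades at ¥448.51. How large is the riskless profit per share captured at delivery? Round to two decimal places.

¥15.82 per share

PV(dividends) I = 10.79·e^(−0.0621·1/12) + 3.17·e^(−0.0621·2/12) + 9.20·e^(−0.0621·3/12) = 22.9299
Fair futures F* = (S − I)·e^(rT) = (446.76 − 22.9299)·e^0.020700 = 423.8301 × 1.020916 = 432.6949
Market ¥448.51 > fair 432.6949: forward overpriced → cash-and-carry (borrow at r, buy the stock and collect the dividends, short the forward).
Profit at T = |F_mkt − F*| = |448.51 − 432.6949| = ¥15.82 per share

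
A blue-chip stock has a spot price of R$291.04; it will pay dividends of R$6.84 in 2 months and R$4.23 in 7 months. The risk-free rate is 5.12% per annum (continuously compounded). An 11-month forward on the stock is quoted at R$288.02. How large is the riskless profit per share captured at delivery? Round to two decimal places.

R$5.59 per share

PV(dividends) I = 6.84·e^(−0.0512·2/12) + 4.23·e^(−0.0512·7/12) = 10.8874
Fair forward F* = (S − I)·e^(rT) = (291.04 − 10.8874)·e^0.046933 = 280.1526 × 1.048052 = 293.6145
Market R$288.02 < fair 293.6145: forward underpriced → reverse cash-and-carry (short the stock, invest proceeds at r, pay the dividends, go long the forward).
Profit at T = |F_mkt − F*| = |288.02 − 293.6145| = R$5.59 per share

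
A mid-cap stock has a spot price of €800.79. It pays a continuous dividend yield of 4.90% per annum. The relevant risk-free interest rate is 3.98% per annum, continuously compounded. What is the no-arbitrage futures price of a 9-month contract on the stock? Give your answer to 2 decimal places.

F = S·e^((r − q)T) = 800.79 · e^((0.0398 − 0.0490) × 9/12)
= 800.79 · e^-0.006900 = 800.79 × 0.993124
F = €795.28

€795.28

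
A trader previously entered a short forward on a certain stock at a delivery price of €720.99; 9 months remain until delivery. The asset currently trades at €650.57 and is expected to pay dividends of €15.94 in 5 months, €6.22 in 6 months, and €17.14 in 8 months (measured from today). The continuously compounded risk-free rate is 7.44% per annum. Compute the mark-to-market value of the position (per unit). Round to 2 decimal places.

PV(remaining dividends) I = 15.94·e^(−0.0744·5/12) + 6.22·e^(−0.0744·6/12) + 17.14·e^(−0.0744·8/12) = 37.7569
Current forward F = (S − I)·e^(rT) = (650.57 − 37.7569)·e^(0.0744·9/12) = 612.8131 × 1.057386 = 647.9800
Value (long) = (F − K)·e^(−rT) = (647.9800 − 720.99) × 0.945728 = -69.0476
Short position value = −(long value) = €69.05

€69.05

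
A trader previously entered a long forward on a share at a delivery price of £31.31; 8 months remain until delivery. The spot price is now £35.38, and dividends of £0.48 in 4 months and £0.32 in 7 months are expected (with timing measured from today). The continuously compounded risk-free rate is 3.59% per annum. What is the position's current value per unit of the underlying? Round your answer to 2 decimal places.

£4.02

PV(remaining dividends) I = 0.48·e^(−0.0359·4/12) + 0.32·e^(−0.0359·7/12) = 0.7877
Current forward F = (S − I)·e^(rT) = (35.38 − 0.7877)·e^(0.0359·8/12) = 34.5923 × 1.024222 = 35.4302
Value (long) = (F − K)·e^(−rT) = (35.4302 − 31.31) × 0.976351 = 4.0228
Value = £4.02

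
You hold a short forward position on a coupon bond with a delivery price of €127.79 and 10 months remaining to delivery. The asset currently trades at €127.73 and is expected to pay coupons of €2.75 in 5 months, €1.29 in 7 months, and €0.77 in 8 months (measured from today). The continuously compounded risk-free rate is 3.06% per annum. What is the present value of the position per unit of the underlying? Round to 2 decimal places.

€1.58

PV(remaining coupons) I = 2.75·e^(−0.0306·5/12) + 1.29·e^(−0.0306·7/12) + 0.77·e^(−0.0306·8/12) = 4.7368
Current forward F = (S − I)·e^(rT) = (127.73 − 4.7368)·e^(0.0306·10/12) = 122.9932 × 1.025828 = 126.1699
Value (long) = (F − K)·e^(−rT) = (126.1699 − 127.79) × 0.974822 = -1.5793
Short position value = −(long value) = €1.58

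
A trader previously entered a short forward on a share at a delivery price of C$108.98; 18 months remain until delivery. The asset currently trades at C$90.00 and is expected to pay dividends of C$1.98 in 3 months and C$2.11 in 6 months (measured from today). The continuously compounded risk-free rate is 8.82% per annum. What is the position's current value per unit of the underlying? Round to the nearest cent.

PV(remaining dividends) I = 1.98·e^(−0.0882·3/12) + 2.11·e^(−0.0882·6/12) = 3.9558
Current forward F = (S − I)·e^(rT) = (90.00 − 3.9558)·e^(0.0882·18/12) = 86.0442 × 1.141451 = 98.2152
Value (long) = (F − K)·e^(−rT) = (98.2152 − 108.98) × 0.876078 = -9.4308
Short position value = −(long value) = C$9.43

C$9.43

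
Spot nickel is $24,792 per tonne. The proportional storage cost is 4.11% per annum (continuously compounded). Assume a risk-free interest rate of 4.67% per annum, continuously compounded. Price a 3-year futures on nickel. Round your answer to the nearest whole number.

Net carry = r + u − y = 0.0467 + 0.0411 − 0.0000 = 0.0878
F = S·e^((r+u−y)T) = 24792 · e^(0.0878 × 3) = 24792 · e^0.263400
= 24792 × 1.301347 = $32,263 per tonne

$32,263 per tonne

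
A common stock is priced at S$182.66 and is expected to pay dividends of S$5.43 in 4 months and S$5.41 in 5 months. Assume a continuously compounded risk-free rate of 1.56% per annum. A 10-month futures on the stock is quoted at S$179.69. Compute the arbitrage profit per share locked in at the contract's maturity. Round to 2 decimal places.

S$5.56 per share

PV(dividends) I = 5.43·e^(−0.0156·4/12) + 5.41·e^(−0.0156·5/12) = 10.7768
Fair futures F* = (S − I)·e^(rT) = (182.66 − 10.7768)·e^0.013000 = 171.8832 × 1.013085 = 174.1323
Market S$179.69 > fair 174.1323: forward overpriced → cash-and-carry (borrow at r, buy the stock and collect the dividends, short the forward).
Profit at T = |F_mkt − F*| = |179.69 − 174.1323| = S$5.56 per share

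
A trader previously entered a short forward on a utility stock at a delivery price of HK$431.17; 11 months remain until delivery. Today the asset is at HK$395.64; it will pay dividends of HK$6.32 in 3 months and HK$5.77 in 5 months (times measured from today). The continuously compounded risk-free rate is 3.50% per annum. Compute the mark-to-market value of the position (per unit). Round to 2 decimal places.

PV(remaining dividends) I = 6.32·e^(−0.0350·3/12) + 5.77·e^(−0.0350·5/12) = 11.9514
Current forward F = (S − I)·e^(rT) = (395.64 − 11.9514)·e^(0.0350·11/12) = 383.6886 × 1.032604 = 396.1984
Value (long) = (F − K)·e^(−rT) = (396.1984 − 431.17) × 0.968426 = -33.8674
Short position value = −(long value) = HK$33.87

HK$33.87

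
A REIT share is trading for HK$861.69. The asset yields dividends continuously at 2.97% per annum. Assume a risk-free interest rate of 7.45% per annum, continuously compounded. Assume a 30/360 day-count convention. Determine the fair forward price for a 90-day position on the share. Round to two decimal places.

HK$871.40

F = S·e^((r − q)T) = 861.69 · e^((0.0745 − 0.0297) × 90/360)
= 861.69 · e^0.011200 = 861.69 × 1.011263
F = HK$871.40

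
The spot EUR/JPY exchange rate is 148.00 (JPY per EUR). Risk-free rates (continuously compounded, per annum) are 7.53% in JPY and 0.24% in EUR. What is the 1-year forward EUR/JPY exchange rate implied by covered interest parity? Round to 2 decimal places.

159.19

F = S·e^((r_JPY − r_EUR)T) = 148.00 · e^((0.0753 − 0.0024) × 1)
= 148.00 · e^0.072900 = 148.00 × 1.075623
F = 159.19 JPY per EUR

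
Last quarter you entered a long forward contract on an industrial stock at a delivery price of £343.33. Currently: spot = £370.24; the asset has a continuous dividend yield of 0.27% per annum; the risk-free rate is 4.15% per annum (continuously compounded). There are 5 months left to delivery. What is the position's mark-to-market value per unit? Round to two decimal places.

Current fair forward for the remaining 5 months: F = S·e^((r − q)·T), (r − q) = 0.0415 − 0.0027 = 0.0388
F = 370.24 · e^(0.0388 × 5/12) = 370.24 × 1.016298 = 376.2742
Value of long forward = (F − K)·e^(−rT) = (376.2742 − 343.33) · e^(−0.0415·5/12)
= 32.9442 × 0.982857 = 32.38

£32.38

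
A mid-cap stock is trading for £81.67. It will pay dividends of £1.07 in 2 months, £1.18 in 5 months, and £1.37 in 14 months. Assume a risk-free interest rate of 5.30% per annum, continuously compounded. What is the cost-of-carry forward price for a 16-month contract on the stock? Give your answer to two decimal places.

£83.89

PV(dividends) I = 1.07·e^(−0.0530·2/12) + 1.18·e^(−0.0530·5/12) + 1.37·e^(−0.0530·14/12)
I = 1.0606 + 1.1542 + 1.2879 = 3.5027
F = (S − I)·e^(rT) = (81.67 − 3.5027) · e^(0.0530·16/12)
= 78.1673 · e^0.070667 = 78.1673 × 1.073224 = £83.89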